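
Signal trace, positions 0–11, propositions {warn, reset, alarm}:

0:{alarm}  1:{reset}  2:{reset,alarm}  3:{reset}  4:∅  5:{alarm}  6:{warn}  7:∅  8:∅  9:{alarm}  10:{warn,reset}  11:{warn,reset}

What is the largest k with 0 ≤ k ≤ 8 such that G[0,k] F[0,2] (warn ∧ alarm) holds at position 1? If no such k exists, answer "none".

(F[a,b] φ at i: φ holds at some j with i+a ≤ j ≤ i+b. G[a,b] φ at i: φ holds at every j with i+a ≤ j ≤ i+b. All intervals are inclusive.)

F[0,2] (warn ∧ alarm) must hold from j=1 onward; find where it first fails.
  j=1: fails → no k works.

none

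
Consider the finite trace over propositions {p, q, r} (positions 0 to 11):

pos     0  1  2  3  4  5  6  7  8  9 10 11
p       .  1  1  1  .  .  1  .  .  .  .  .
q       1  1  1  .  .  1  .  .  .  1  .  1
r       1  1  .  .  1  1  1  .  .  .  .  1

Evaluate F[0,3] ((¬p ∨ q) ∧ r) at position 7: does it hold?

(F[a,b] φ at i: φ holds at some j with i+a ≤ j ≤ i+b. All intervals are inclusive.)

False

Check ((¬p ∨ q) ∧ r) at each j in [7,10]:
  j=7: false
  j=8: false
  j=9: false
  j=10: false
No position in the window satisfies it → formula fails.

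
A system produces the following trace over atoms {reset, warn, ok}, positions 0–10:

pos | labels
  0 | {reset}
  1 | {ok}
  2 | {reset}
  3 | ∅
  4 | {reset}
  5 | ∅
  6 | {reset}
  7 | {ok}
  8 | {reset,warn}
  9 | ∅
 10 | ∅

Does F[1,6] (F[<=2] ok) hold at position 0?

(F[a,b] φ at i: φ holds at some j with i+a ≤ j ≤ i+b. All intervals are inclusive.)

Yes

Check F[<=2] ok at each j in [1,6]:
  j=1: holds (witness at 1)
  j=2: fails (none in [2,4])
  j=3: fails (none in [3,5])
  j=4: fails (none in [4,6])
  j=5: holds (witness at 7)
  j=6: holds (witness at 7)
Found at j=1 → formula holds.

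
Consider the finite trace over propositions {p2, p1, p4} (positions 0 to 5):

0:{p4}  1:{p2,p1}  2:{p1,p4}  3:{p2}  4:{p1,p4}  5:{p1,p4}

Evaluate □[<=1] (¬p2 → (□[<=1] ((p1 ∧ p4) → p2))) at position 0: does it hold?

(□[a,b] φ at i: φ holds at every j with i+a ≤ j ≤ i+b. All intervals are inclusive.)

Check (¬p2 → (□[<=1] ((p1 ∧ p4) → p2))) at every j in [0,1]:
  j=0: antecedent true; consequent holds on [0,1] → ✓
  j=1: antecedent false → ✓
All positions satisfy it → formula holds.

Yes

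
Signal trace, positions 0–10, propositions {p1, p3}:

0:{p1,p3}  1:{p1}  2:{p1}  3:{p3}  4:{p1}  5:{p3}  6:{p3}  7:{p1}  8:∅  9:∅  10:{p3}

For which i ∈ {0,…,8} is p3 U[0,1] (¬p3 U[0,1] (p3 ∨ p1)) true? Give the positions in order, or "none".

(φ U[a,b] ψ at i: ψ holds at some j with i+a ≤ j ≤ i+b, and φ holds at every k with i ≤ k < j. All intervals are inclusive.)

Evaluate at each i in [0,8]:
  i=0: ✓ (rhs at j=0)
  i=1: ✓ (rhs at j=1)
  i=2: ✓ (rhs at j=2)
  i=3: ✓ (rhs at j=3)
  i=4: ✓ (rhs at j=4)
  i=5: ✓ (rhs at j=5)
  i=6: ✓ (rhs at j=6)
  i=7: ✓ (rhs at j=7)
  i=8: ✗ (lhs fails at k=8 before rhs at j=9)

0, 1, 2, 3, 4, 5, 6, 7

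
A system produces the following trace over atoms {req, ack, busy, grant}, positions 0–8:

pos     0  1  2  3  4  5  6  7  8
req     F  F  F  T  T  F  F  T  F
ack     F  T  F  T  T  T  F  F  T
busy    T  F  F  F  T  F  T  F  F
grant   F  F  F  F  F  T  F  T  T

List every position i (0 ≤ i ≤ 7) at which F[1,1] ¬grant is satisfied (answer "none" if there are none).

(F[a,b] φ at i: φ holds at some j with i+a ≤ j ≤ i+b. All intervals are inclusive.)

0, 1, 2, 3, 5

Evaluate at each i in [0,7]:
  i=0: ✓ (witness j=1)
  i=1: ✓ (witness j=2)
  i=2: ✓ (witness j=3)
  i=3: ✓ (witness j=4)
  i=4: ✗ (none in [5,5])
  i=5: ✓ (witness j=6)
  i=6: ✗ (none in [7,7])
  i=7: ✗ (none in [8,8])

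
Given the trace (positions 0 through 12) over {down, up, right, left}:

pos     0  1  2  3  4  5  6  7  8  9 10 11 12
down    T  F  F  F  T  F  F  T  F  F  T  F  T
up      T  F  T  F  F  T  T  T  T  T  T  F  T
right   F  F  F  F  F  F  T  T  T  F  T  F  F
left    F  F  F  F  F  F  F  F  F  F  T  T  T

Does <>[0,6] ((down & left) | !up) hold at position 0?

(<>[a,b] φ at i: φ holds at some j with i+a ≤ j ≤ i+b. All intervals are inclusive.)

Check ((down & left) | !up) at each j in [0,6]:
  j=0: false
  j=1: true
  j=2: false
  j=3: true
  j=4: true
  j=5: false
  j=6: false
Found at j=1 → formula holds.

Holds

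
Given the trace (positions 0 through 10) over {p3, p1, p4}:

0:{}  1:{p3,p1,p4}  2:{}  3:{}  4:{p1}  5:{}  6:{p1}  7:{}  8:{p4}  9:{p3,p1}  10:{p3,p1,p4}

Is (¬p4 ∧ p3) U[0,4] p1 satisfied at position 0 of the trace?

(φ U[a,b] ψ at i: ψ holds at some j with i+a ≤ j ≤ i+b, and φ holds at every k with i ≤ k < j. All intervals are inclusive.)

Need some j in [0,4] with p1, and (¬p4 ∧ p3) at every k in [0,j-1].
  j=0: p1 false.
  j=1: p1 holds, but (¬p4 ∧ p3) fails at k=0 → not this j.
  j=2: p1 false.
  j=3: p1 false.
  j=4: p1 holds, but (¬p4 ∧ p3) fails at k=0 → not this j.
No j in the window works → until fails.

False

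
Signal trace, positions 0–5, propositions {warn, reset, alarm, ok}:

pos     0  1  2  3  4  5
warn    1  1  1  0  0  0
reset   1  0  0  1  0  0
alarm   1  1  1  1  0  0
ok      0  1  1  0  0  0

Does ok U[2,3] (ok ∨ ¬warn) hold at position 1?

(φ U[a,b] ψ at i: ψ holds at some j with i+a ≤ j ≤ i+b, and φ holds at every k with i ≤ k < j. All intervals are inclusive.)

Yes

Need some j in [3,4] with (ok ∨ ¬warn), and ok at every k in [1,j-1].
  j=3: (ok ∨ ¬warn) holds; ok holds at every k in [1,2] → satisfied.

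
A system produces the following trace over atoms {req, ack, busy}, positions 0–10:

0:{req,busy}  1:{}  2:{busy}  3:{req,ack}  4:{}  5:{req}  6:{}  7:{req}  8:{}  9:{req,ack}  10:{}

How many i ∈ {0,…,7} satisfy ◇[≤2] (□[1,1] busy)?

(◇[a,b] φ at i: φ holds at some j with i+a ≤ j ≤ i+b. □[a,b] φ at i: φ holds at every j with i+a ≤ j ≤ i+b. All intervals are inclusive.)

2

Evaluate at each i in [0,7]:
  i=0: ✓ (witness j=1)
  i=1: ✓ (witness j=1)
  i=2: ✗ (none in [2,4])
  i=3: ✗ (none in [3,5])
  i=4: ✗ (none in [4,6])
  i=5: ✗ (none in [5,7])
  i=6: ✗ (none in [6,8])
  i=7: ✗ (none in [7,9])
Positions where it holds: {0, 1} → 2.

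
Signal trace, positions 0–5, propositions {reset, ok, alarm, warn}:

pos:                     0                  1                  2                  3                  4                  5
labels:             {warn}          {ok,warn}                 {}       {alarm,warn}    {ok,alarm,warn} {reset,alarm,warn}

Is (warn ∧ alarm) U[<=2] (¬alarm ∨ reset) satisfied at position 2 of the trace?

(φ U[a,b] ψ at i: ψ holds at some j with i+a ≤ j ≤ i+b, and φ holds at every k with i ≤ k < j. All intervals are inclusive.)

True

Need some j in [2,4] with (¬alarm ∨ reset), and (warn ∧ alarm) at every k in [2,j-1].
  j=2: (¬alarm ∨ reset) holds; no prefix to check → satisfied.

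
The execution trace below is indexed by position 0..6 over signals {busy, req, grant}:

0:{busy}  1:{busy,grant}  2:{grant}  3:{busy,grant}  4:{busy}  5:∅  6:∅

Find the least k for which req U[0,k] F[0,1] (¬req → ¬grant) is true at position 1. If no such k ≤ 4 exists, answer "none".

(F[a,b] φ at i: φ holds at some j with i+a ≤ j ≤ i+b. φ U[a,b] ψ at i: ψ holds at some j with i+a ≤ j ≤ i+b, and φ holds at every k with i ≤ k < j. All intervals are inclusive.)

Need earliest j ≥ 1 with F[0,1] (¬req → ¬grant), and req at every k in [1,j-1].
  j=1: rhs fails.
  j=2: rhs fails.
  j=3: rhs holds but lhs fails at k=1.
  j=4: rhs holds but lhs fails at k=1.
  j=5: rhs holds but lhs fails at k=1.
No witness within the range → none.

none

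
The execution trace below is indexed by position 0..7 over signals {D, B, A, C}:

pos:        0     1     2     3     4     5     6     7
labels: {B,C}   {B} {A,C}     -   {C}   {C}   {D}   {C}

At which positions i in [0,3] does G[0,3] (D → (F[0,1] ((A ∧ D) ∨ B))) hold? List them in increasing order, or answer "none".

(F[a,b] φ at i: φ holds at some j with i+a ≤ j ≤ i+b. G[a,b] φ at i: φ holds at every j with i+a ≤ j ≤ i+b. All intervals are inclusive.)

0, 1, 2

Evaluate at each i in [0,3]:
  i=0: ✓ (all of [0,3])
  i=1: ✓ (all of [1,4])
  i=2: ✓ (all of [2,5])
  i=3: ✗ (fails at j=6)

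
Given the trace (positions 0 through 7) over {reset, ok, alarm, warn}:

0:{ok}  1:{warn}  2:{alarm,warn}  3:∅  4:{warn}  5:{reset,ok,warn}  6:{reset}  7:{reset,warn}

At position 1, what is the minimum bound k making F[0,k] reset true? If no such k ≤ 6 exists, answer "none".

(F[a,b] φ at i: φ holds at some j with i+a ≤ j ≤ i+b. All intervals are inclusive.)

Scan j = 1,2,… for reset:
  j=1: fails
  j=2: fails
  j=3: fails
  j=4: fails
  j=5: holds
First hit at j=5, so smallest k = 5-1 = 4.

4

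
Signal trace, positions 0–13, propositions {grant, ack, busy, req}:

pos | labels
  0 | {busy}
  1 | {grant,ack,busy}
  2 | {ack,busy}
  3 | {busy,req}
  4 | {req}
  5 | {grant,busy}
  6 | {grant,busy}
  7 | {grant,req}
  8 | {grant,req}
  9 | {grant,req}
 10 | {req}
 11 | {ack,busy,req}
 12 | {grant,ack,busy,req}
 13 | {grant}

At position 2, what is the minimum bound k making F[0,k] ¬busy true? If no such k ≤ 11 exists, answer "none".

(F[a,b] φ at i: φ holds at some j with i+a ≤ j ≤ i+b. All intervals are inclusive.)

Scan j = 2,3,… for ¬busy:
  j=2: fails
  j=3: fails
  j=4: holds
First hit at j=4, so smallest k = 4-2 = 2.

2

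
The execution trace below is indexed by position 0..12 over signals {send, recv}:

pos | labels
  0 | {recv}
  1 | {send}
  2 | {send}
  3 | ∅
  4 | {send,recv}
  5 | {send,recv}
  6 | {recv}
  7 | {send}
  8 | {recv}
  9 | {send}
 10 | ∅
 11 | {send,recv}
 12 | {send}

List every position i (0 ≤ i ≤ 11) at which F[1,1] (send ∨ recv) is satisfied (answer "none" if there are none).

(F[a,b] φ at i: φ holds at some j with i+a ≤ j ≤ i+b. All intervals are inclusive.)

Evaluate at each i in [0,11]:
  i=0: ✓ (witness j=1)
  i=1: ✓ (witness j=2)
  i=2: ✗ (none in [3,3])
  i=3: ✓ (witness j=4)
  i=4: ✓ (witness j=5)
  i=5: ✓ (witness j=6)
  i=6: ✓ (witness j=7)
  i=7: ✓ (witness j=8)
  i=8: ✓ (witness j=9)
  i=9: ✗ (none in [10,10])
  i=10: ✓ (witness j=11)
  i=11: ✓ (witness j=12)

0, 1, 3, 4, 5, 6, 7, 8, 10, 11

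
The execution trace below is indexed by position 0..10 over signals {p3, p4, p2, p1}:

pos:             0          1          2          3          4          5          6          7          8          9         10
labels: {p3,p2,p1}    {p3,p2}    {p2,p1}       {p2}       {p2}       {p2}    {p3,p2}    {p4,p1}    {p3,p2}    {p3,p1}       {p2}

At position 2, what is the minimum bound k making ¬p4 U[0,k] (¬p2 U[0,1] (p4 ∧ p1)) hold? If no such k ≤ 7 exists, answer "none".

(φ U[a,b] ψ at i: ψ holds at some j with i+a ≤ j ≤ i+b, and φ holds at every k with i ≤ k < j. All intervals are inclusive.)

Need earliest j ≥ 2 with (¬p2 U[0,1] (p4 ∧ p1)), and ¬p4 at every k in [2,j-1].
  j=2: rhs fails.
  j=3: rhs fails.
  j=4: rhs fails.
  j=5: rhs fails.
  j=6: rhs fails.
  j=7: rhs holds; lhs holds on [2,6]. k = 5.

5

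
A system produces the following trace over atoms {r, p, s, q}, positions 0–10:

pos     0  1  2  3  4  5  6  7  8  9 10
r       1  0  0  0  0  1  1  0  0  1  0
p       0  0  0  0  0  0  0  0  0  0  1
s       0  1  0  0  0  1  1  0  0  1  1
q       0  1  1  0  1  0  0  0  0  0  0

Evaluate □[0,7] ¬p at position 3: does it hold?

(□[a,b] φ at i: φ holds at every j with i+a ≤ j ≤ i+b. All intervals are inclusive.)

False

Check ¬p at every j in [3,10]:
  j=3: true
  j=4: true
  j=5: true
  j=6: true
  j=7: true
  j=8: true
  j=9: true
  j=10: false
Fails at j=10 → formula fails.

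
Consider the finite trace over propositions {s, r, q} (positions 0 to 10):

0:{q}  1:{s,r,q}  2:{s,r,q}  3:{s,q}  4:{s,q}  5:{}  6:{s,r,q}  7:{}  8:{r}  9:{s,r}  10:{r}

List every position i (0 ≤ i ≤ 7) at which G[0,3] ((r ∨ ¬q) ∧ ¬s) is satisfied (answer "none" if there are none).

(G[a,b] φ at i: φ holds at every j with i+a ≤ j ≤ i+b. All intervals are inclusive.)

Evaluate at each i in [0,7]:
  i=0: ✗ (fails at j=0)
  i=1: ✗ (fails at j=1)
  i=2: ✗ (fails at j=2)
  i=3: ✗ (fails at j=3)
  i=4: ✗ (fails at j=4)
  i=5: ✗ (fails at j=6)
  i=6: ✗ (fails at j=6)
  i=7: ✗ (fails at j=9)

none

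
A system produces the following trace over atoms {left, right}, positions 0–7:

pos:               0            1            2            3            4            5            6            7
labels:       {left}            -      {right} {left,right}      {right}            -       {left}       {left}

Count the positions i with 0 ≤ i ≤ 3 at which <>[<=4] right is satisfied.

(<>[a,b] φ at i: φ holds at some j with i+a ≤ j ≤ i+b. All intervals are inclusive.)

4

Evaluate at each i in [0,3]:
  i=0: ✓ (witness j=2)
  i=1: ✓ (witness j=2)
  i=2: ✓ (witness j=2)
  i=3: ✓ (witness j=3)
Positions where it holds: {0, 1, 2, 3} → 4.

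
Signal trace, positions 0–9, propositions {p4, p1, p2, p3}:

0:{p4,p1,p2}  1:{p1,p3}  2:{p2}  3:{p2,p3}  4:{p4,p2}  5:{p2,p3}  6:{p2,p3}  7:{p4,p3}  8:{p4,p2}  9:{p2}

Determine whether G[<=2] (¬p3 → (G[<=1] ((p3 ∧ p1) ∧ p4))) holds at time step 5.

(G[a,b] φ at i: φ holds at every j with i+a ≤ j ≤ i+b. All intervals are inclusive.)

Holds

Check (¬p3 → (G[<=1] ((p3 ∧ p1) ∧ p4))) at every j in [5,7]:
  j=5: antecedent false → ✓
  j=6: antecedent false → ✓
  j=7: antecedent false → ✓
All positions satisfy it → formula holds.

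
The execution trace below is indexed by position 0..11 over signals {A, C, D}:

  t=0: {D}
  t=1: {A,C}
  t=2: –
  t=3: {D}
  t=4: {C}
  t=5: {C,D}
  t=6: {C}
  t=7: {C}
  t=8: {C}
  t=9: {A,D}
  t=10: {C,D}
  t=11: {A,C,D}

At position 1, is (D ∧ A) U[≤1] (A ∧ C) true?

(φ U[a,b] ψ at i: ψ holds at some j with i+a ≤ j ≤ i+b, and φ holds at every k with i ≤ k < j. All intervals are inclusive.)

Holds

Need some j in [1,2] with (A ∧ C), and (D ∧ A) at every k in [1,j-1].
  j=1: (A ∧ C) holds; no prefix to check → satisfied.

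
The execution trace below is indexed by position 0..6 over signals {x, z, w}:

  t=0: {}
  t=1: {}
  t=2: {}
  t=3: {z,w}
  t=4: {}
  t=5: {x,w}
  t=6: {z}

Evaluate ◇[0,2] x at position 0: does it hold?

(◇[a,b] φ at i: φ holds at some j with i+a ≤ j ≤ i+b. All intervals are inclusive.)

Does not hold

Check x at each j in [0,2]:
  j=0: false
  j=1: false
  j=2: false
No position in the window satisfies it → formula fails.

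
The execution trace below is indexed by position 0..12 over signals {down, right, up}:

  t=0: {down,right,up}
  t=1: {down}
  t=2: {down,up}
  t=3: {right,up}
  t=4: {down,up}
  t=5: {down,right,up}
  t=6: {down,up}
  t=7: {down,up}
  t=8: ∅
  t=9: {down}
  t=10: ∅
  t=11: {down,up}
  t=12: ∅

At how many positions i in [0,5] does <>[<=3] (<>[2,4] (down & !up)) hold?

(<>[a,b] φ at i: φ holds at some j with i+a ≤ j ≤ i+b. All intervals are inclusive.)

4

Evaluate at each i in [0,5]:
  i=0: ✗ (none in [0,3])
  i=1: ✗ (none in [1,4])
  i=2: ✓ (witness j=5)
  i=3: ✓ (witness j=5)
  i=4: ✓ (witness j=5)
  i=5: ✓ (witness j=5)
Positions where it holds: {2, 3, 4, 5} → 4.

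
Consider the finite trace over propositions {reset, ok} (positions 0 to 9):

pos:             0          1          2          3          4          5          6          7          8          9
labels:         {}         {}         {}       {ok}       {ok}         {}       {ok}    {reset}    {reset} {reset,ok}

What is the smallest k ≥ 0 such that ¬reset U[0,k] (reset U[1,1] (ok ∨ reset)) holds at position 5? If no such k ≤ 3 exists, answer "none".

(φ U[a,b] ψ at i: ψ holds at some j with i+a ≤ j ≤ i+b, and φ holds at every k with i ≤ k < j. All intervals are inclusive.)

Need earliest j ≥ 5 with (reset U[1,1] (ok ∨ reset)), and ¬reset at every k in [5,j-1].
  j=5: rhs fails.
  j=6: rhs fails.
  j=7: rhs holds; lhs holds on [5,6]. k = 2.

2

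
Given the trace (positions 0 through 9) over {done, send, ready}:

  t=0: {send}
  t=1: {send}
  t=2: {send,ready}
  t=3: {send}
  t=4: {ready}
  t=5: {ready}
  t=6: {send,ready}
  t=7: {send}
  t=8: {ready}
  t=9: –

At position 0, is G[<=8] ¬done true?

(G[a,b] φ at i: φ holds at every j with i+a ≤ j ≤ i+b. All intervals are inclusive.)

Check ¬done at every j in [0,8]:
  j=0: true
  j=1: true
  j=2: true
  j=3: true
  j=4: true
  j=5: true
  j=6: true
  j=7: true
  j=8: true
All positions satisfy it → formula holds.

Holds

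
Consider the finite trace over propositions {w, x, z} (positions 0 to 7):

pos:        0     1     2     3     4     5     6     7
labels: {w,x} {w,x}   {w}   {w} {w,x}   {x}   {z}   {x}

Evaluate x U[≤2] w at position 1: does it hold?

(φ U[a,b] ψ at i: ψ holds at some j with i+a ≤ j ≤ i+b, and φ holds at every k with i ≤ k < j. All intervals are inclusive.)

Yes

Need some j in [1,3] with w, and x at every k in [1,j-1].
  j=1: w holds; no prefix to check → satisfied.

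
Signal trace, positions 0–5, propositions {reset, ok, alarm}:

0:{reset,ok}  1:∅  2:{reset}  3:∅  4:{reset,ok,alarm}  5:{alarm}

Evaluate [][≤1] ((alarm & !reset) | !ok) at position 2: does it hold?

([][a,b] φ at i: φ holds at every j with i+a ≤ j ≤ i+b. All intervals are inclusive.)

Check ((alarm & !reset) | !ok) at every j in [2,3]:
  j=2: true
  j=3: true
All positions satisfy it → formula holds.

True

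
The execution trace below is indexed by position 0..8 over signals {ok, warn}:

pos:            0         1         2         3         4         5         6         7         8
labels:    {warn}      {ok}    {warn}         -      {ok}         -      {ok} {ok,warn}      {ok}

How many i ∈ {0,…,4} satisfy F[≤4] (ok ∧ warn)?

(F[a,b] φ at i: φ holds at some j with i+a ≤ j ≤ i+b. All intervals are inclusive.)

Evaluate at each i in [0,4]:
  i=0: ✗ (none in [0,4])
  i=1: ✗ (none in [1,5])
  i=2: ✗ (none in [2,6])
  i=3: ✓ (witness j=7)
  i=4: ✓ (witness j=7)
Positions where it holds: {3, 4} → 2.

2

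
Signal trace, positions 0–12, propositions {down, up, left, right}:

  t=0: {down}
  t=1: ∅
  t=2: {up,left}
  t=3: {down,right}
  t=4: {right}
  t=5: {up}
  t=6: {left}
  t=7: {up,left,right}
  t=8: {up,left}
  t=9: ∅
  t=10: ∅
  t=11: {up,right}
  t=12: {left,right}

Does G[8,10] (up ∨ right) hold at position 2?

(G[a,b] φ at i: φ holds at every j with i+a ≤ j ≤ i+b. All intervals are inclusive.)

Does not hold

Check (up ∨ right) at every j in [10,12]:
  j=10: false
  j=11: true
  j=12: true
Fails at j=10 → formula fails.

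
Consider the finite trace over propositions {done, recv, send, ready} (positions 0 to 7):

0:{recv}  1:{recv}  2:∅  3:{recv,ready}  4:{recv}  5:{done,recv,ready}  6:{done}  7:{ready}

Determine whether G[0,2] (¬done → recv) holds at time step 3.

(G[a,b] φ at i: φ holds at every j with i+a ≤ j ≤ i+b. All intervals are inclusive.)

Check (¬done → recv) at every j in [3,5]:
  j=3: antecedent true; consequent true → ✓
  j=4: antecedent true; consequent true → ✓
  j=5: antecedent false → ✓
All positions satisfy it → formula holds.

True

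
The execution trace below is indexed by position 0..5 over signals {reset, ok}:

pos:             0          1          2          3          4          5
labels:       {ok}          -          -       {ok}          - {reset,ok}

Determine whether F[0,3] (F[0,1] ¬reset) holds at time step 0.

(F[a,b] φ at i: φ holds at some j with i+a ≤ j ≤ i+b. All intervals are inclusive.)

Check F[0,1] ¬reset at each j in [0,3]:
  j=0: holds (witness at 0)
  j=1: holds (witness at 1)
  j=2: holds (witness at 2)
  j=3: holds (witness at 3)
Found at j=0 → formula holds.

True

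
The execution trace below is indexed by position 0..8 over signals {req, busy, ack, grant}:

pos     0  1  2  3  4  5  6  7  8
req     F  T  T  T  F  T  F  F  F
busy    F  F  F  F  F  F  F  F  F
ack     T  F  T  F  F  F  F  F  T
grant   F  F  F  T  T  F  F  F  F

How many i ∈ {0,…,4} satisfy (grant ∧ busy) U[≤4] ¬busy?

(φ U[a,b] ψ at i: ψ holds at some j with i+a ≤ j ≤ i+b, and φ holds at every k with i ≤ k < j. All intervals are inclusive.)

5

Evaluate at each i in [0,4]:
  i=0: ✓ (rhs at j=0)
  i=1: ✓ (rhs at j=1)
  i=2: ✓ (rhs at j=2)
  i=3: ✓ (rhs at j=3)
  i=4: ✓ (rhs at j=4)
Positions where it holds: {0, 1, 2, 3, 4} → 5.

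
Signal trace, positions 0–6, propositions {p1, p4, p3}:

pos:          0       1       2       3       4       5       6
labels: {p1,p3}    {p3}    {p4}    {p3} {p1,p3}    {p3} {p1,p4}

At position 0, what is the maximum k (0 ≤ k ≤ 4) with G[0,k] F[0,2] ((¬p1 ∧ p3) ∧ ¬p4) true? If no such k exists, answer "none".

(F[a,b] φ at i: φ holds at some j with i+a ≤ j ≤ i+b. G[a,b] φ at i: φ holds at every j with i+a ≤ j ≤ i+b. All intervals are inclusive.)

4

F[0,2] ((¬p1 ∧ p3) ∧ ¬p4) must hold from j=0 onward; find where it first fails.
  j=0: holds
  j=1: holds
  j=2: holds
  j=3: holds
  j=4: holds
Holds through j=4; largest k = 4.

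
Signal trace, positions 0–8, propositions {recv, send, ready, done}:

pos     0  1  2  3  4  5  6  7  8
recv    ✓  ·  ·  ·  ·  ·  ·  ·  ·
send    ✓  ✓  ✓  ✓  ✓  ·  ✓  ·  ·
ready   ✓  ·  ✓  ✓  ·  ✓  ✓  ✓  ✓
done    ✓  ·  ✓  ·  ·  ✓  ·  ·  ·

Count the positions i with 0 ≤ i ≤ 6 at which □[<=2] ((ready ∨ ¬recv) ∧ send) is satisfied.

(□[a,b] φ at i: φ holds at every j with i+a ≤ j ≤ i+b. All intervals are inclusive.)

3

Evaluate at each i in [0,6]:
  i=0: ✓ (all of [0,2])
  i=1: ✓ (all of [1,3])
  i=2: ✓ (all of [2,4])
  i=3: ✗ (fails at j=5)
  i=4: ✗ (fails at j=5)
  i=5: ✗ (fails at j=5)
  i=6: ✗ (fails at j=7)
Positions where it holds: {0, 1, 2} → 3.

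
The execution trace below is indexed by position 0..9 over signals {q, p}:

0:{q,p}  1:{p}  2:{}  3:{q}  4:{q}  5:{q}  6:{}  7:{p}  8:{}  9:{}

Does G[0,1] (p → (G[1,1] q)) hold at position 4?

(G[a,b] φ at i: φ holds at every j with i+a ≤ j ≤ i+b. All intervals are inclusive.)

True

Check (p → (G[1,1] q)) at every j in [4,5]:
  j=4: antecedent false → ✓
  j=5: antecedent false → ✓
All positions satisfy it → formula holds.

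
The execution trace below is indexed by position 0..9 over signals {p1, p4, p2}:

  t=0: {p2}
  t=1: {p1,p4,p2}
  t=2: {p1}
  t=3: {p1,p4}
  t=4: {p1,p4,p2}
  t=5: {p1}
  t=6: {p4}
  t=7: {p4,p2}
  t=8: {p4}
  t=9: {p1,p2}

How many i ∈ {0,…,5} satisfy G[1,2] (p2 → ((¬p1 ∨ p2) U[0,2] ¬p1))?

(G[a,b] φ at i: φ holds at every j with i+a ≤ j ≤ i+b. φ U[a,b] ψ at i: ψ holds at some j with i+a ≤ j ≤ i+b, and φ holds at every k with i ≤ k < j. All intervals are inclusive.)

Evaluate at each i in [0,5]:
  i=0: ✗ (fails at j=1)
  i=1: ✓ (all of [2,3])
  i=2: ✗ (fails at j=4)
  i=3: ✗ (fails at j=4)
  i=4: ✓ (all of [5,6])
  i=5: ✓ (all of [6,7])
Positions where it holds: {1, 4, 5} → 3.

3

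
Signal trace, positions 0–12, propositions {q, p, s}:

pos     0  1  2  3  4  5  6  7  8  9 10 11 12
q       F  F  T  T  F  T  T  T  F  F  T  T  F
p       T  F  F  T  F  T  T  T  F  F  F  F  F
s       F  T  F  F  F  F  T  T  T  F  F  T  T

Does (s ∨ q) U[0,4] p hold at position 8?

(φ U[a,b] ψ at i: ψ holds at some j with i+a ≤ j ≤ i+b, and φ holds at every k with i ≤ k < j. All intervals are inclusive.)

Need some j in [8,12] with p, and (s ∨ q) at every k in [8,j-1].
  j=8: p false.
  j=9: p false.
  j=10: p false.
  j=11: p false.
  j=12: p false.
No j in the window works → until fails.

No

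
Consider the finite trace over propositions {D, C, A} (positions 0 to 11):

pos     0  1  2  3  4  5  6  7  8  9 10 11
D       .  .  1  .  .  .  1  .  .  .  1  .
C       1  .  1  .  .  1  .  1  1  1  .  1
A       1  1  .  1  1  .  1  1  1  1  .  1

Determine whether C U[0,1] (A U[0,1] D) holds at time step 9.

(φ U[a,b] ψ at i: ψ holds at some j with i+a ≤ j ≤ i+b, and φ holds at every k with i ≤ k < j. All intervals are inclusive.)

Need some j in [9,10] with (A U[0,1] D), and C at every k in [9,j-1].
  j=9: (A U[0,1] D) holds; no prefix to check → satisfied.

Holds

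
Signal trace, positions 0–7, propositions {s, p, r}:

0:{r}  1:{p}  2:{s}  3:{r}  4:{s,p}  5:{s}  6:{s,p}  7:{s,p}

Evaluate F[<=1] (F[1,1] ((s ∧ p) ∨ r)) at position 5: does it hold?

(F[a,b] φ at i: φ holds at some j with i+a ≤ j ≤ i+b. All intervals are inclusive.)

Yes

Check F[1,1] ((s ∧ p) ∨ r) at each j in [5,6]:
  j=5: holds (witness at 6)
  j=6: holds (witness at 7)
Found at j=5 → formula holds.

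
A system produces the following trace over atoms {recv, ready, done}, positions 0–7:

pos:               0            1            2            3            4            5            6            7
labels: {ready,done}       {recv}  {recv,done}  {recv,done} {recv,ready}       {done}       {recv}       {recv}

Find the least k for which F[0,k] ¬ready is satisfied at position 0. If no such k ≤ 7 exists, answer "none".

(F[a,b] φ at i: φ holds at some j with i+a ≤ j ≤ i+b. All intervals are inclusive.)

1

Scan j = 0,1,… for ¬ready:
  j=0: fails
  j=1: holds
First hit at j=1, so smallest k = 1-0 = 1.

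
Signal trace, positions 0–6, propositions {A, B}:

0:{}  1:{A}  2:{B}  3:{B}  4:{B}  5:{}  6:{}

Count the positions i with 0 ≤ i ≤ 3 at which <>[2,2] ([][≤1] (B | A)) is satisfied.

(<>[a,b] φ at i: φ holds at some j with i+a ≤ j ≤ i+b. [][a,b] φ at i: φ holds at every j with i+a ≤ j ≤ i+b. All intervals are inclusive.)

2

Evaluate at each i in [0,3]:
  i=0: ✓ (witness j=2)
  i=1: ✓ (witness j=3)
  i=2: ✗ (none in [4,4])
  i=3: ✗ (none in [5,5])
Positions where it holds: {0, 1} → 2.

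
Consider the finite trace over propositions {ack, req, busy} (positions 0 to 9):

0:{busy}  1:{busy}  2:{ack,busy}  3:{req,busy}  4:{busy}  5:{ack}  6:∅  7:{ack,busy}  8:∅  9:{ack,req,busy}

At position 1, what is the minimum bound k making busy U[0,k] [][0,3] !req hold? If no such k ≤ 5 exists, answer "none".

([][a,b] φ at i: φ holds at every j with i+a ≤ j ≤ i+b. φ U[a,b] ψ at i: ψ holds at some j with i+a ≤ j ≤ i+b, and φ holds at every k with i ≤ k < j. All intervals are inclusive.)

Need earliest j ≥ 1 with [][0,3] !req, and busy at every k in [1,j-1].
  j=1: rhs fails.
  j=2: rhs fails.
  j=3: rhs fails.
  j=4: rhs holds; lhs holds on [1,3]. k = 3.

3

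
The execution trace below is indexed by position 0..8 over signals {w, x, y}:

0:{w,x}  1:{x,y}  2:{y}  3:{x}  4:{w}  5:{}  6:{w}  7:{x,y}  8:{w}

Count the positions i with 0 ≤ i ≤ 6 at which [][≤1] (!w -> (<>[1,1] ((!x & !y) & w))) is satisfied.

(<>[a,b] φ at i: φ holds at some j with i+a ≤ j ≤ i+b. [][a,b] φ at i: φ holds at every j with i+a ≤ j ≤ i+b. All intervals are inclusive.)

Evaluate at each i in [0,6]:
  i=0: ✗ (fails at j=1)
  i=1: ✗ (fails at j=1)
  i=2: ✗ (fails at j=2)
  i=3: ✓ (all of [3,4])
  i=4: ✓ (all of [4,5])
  i=5: ✓ (all of [5,6])
  i=6: ✓ (all of [6,7])
Positions where it holds: {3, 4, 5, 6} → 4.

4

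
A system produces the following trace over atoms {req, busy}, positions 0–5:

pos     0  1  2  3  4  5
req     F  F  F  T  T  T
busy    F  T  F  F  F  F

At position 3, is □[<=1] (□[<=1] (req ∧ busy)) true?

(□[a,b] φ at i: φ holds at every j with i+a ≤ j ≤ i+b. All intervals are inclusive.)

No

Check □[<=1] (req ∧ busy) at every j in [3,4]:
  j=3: fails at 3
  j=4: fails at 4
Fails at j=3 → formula fails.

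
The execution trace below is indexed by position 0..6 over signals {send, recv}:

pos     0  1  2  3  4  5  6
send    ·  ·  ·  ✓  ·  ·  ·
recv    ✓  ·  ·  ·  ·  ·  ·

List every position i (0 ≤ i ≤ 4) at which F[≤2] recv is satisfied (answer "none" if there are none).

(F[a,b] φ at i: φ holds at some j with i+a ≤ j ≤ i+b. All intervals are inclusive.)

Evaluate at each i in [0,4]:
  i=0: ✓ (witness j=0)
  i=1: ✗ (none in [1,3])
  i=2: ✗ (none in [2,4])
  i=3: ✗ (none in [3,5])
  i=4: ✗ (none in [4,6])

0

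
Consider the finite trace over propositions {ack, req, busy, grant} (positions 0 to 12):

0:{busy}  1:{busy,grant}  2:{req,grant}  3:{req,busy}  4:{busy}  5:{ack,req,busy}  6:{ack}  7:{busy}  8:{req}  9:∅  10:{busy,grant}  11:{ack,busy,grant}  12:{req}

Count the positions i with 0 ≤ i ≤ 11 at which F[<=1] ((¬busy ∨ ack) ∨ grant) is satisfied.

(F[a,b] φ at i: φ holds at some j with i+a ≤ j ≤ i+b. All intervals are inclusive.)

11

Evaluate at each i in [0,11]:
  i=0: ✓ (witness j=1)
  i=1: ✓ (witness j=1)
  i=2: ✓ (witness j=2)
  i=3: ✗ (none in [3,4])
  i=4: ✓ (witness j=5)
  i=5: ✓ (witness j=5)
  i=6: ✓ (witness j=6)
  i=7: ✓ (witness j=8)
  i=8: ✓ (witness j=8)
  i=9: ✓ (witness j=9)
  i=10: ✓ (witness j=10)
  i=11: ✓ (witness j=11)
Positions where it holds: {0, 1, 2, 4, 5, 6, 7, 8, 9, 10, 11} → 11.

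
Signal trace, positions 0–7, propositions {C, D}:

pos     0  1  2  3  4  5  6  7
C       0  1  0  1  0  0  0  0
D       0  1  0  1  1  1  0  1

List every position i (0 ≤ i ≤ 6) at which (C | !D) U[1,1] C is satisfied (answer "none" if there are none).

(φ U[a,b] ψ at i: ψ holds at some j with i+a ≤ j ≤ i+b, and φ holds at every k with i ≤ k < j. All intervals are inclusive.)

Evaluate at each i in [0,6]:
  i=0: ✓ (rhs at j=1; lhs holds on [0,0])
  i=1: ✗ (no rhs in [2,2])
  i=2: ✓ (rhs at j=3; lhs holds on [2,2])
  i=3: ✗ (no rhs in [4,4])
  i=4: ✗ (no rhs in [5,5])
  i=5: ✗ (no rhs in [6,6])
  i=6: ✗ (no rhs in [7,7])

0, 2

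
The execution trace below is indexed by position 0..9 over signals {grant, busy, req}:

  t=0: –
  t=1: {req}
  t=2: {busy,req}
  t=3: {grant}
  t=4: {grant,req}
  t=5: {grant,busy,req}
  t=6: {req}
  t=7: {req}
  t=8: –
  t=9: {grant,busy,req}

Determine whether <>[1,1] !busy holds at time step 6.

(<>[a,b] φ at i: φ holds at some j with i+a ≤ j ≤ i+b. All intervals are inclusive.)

True

Check !busy at each j in [7,7]:
  j=7: true
Found at j=7 → formula holds.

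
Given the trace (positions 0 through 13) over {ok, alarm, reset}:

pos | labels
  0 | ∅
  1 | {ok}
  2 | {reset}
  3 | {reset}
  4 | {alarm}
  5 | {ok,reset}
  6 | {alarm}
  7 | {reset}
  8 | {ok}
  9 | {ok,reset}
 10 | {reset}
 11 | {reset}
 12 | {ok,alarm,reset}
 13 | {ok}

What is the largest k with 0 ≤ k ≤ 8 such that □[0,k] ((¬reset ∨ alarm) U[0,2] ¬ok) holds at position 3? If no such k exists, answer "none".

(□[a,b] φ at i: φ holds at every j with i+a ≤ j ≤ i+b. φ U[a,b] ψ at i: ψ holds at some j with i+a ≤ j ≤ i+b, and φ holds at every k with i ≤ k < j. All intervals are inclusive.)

1

((¬reset ∨ alarm) U[0,2] ¬ok) must hold from j=3 onward; find where it first fails.
  j=3: holds
  j=4: holds
  j=5: fails
Holds on [3,4], so largest k = 1.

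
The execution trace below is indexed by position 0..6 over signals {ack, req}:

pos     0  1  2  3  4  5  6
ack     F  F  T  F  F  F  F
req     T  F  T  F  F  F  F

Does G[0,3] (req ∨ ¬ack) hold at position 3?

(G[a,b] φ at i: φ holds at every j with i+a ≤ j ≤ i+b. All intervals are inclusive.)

Holds

Check (req ∨ ¬ack) at every j in [3,6]:
  j=3: true
  j=4: true
  j=5: true
  j=6: true
All positions satisfy it → formula holds.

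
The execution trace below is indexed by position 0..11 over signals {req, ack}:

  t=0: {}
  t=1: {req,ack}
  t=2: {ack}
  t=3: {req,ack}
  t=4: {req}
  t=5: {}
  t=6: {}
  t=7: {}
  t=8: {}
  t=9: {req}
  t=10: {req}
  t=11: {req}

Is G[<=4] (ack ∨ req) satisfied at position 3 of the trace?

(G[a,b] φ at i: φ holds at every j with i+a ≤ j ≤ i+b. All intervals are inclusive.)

Check (ack ∨ req) at every j in [3,7]:
  j=3: true
  j=4: true
  j=5: false
  j=6: false
  j=7: false
Fails at j=5 → formula fails.

False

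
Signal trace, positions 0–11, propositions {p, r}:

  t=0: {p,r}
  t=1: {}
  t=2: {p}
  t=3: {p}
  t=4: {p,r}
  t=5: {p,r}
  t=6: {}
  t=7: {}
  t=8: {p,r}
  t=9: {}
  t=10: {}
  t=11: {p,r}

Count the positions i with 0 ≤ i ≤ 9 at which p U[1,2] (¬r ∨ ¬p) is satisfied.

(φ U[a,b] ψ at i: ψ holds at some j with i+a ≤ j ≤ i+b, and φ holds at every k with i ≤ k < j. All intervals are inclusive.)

Evaluate at each i in [0,9]:
  i=0: ✓ (rhs at j=1; lhs holds on [0,0])
  i=1: ✗ (lhs fails at k=1 before rhs at j=2)
  i=2: ✓ (rhs at j=3; lhs holds on [2,2])
  i=3: ✗ (no rhs in [4,5])
  i=4: ✓ (rhs at j=6; lhs holds on [4,5])
  i=5: ✓ (rhs at j=6; lhs holds on [5,5])
  i=6: ✗ (lhs fails at k=6 before rhs at j=7)
  i=7: ✗ (lhs fails at k=7 before rhs at j=9)
  i=8: ✓ (rhs at j=9; lhs holds on [8,8])
  i=9: ✗ (lhs fails at k=9 before rhs at j=10)
Positions where it holds: {0, 2, 4, 5, 8} → 5.

5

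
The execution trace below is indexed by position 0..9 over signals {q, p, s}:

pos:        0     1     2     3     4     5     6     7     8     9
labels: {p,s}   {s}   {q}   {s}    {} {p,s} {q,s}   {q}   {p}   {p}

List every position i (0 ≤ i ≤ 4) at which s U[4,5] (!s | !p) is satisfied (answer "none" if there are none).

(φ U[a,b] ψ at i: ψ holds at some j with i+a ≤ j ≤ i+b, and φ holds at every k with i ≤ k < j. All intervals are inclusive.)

Evaluate at each i in [0,4]:
  i=0: ✗ (lhs fails at k=2 before rhs at j=4)
  i=1: ✗ (lhs fails at k=2 before rhs at j=6)
  i=2: ✗ (lhs fails at k=2 before rhs at j=6)
  i=3: ✗ (lhs fails at k=4 before rhs at j=7)
  i=4: ✗ (lhs fails at k=4 before rhs at j=8)

none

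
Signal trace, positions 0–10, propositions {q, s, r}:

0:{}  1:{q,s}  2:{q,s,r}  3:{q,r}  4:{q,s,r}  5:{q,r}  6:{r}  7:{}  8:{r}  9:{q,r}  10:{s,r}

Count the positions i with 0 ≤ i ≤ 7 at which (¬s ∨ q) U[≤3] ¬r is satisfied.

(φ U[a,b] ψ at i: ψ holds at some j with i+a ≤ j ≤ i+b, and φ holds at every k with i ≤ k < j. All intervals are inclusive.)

Evaluate at each i in [0,7]:
  i=0: ✓ (rhs at j=0)
  i=1: ✓ (rhs at j=1)
  i=2: ✗ (no rhs in [2,5])
  i=3: ✗ (no rhs in [3,6])
  i=4: ✓ (rhs at j=7; lhs holds on [4,6])
  i=5: ✓ (rhs at j=7; lhs holds on [5,6])
  i=6: ✓ (rhs at j=7; lhs holds on [6,6])
  i=7: ✓ (rhs at j=7)
Positions where it holds: {0, 1, 4, 5, 6, 7} → 6.

6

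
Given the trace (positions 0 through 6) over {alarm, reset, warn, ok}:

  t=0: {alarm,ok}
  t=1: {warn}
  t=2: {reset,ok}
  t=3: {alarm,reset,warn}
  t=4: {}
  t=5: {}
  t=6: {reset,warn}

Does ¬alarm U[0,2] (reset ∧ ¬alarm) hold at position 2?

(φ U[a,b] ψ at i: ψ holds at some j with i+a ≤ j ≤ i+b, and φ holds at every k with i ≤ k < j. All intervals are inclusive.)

Need some j in [2,4] with (reset ∧ ¬alarm), and ¬alarm at every k in [2,j-1].
  j=2: (reset ∧ ¬alarm) holds; no prefix to check → satisfied.

Holds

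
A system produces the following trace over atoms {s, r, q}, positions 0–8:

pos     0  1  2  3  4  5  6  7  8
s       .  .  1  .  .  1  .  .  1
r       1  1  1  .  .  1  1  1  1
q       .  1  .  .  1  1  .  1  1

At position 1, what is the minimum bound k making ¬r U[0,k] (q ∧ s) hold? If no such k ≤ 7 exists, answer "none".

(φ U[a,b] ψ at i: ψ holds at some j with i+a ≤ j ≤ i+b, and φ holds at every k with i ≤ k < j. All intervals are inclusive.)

Need earliest j ≥ 1 with (q ∧ s), and ¬r at every k in [1,j-1].
  j=1: rhs fails.
  j=2: rhs fails.
  j=3: rhs fails.
  j=4: rhs fails.
  j=5: rhs holds but lhs fails at k=1.
  j=6: rhs fails.
  j=7: rhs fails.
  j=8: rhs holds but lhs fails at k=1.
No witness within the range → none.

none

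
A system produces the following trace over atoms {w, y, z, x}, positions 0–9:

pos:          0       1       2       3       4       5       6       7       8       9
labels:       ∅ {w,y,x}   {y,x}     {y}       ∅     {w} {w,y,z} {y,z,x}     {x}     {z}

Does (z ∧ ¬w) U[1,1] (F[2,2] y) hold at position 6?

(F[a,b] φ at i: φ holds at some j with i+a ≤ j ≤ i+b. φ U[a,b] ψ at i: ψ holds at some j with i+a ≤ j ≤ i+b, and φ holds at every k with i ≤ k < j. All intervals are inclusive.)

Need some j in [7,7] with F[2,2] y, and (z ∧ ¬w) at every k in [6,j-1].
  j=7: F[2,2] y — fails (none in [9,9]).
No j in the window works → until fails.

Does not hold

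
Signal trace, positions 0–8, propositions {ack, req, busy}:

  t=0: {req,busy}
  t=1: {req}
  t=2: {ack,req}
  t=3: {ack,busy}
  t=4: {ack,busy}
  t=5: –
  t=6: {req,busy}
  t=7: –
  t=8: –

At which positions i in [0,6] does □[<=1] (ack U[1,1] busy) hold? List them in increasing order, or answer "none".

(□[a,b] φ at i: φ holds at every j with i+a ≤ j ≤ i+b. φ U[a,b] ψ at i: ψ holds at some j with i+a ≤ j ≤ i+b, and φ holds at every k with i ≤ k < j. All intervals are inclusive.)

2

Evaluate at each i in [0,6]:
  i=0: ✗ (fails at j=0)
  i=1: ✗ (fails at j=1)
  i=2: ✓ (all of [2,3])
  i=3: ✗ (fails at j=4)
  i=4: ✗ (fails at j=4)
  i=5: ✗ (fails at j=5)
  i=6: ✗ (fails at j=6)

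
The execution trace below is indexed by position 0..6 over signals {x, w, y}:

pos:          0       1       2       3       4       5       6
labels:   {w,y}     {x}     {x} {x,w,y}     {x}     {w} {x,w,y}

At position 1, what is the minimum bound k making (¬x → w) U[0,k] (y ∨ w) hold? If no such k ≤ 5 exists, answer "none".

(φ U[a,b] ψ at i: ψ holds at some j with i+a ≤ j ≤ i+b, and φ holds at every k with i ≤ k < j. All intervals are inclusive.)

Need earliest j ≥ 1 with (y ∨ w), and (¬x → w) at every k in [1,j-1].
  j=1: rhs fails.
  j=2: rhs fails.
  j=3: rhs holds; lhs holds on [1,2]. k = 2.

2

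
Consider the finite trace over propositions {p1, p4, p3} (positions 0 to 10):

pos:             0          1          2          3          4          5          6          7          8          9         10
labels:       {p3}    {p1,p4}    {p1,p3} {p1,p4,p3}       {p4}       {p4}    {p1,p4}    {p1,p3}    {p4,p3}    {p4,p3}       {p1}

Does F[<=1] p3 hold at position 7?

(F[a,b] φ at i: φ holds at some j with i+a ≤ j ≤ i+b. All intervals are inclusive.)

Check p3 at each j in [7,8]:
  j=7: true
  j=8: true
Found at j=7 → formula holds.

Yes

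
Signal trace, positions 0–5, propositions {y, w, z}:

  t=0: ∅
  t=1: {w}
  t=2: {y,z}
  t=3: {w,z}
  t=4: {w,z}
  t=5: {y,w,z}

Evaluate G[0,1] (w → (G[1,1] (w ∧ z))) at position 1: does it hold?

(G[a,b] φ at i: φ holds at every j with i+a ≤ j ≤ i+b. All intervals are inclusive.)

Check (w → (G[1,1] (w ∧ z))) at every j in [1,2]:
  j=1: antecedent true; consequent fails at 2 → ✗
  j=2: antecedent false → ✓
Fails at j=1 → formula fails.

No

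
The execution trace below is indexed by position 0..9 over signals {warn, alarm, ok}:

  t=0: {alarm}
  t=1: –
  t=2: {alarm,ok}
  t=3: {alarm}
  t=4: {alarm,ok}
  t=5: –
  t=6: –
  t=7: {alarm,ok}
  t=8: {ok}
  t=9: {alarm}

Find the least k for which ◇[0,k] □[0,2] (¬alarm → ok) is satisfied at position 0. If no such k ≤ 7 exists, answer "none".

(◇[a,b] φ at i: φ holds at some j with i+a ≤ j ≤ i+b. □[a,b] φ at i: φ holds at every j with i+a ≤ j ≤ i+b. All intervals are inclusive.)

2

Scan j = 0,1,… for □[0,2] (¬alarm → ok):
  j=0: fails
  j=1: fails
  j=2: holds
First hit at j=2, so smallest k = 2-0 = 2.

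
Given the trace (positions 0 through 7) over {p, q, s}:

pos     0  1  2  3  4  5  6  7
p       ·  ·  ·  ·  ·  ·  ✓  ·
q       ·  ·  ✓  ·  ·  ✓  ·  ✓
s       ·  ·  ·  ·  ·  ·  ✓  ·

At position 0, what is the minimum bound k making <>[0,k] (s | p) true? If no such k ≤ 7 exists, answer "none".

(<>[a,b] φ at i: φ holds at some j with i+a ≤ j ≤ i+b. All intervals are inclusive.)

6

Scan j = 0,1,… for (s | p):
  j=0: fails
  j=1: fails
  j=2: fails
  j=3: fails
  j=4: fails
  j=5: fails
  j=6: holds
First hit at j=6, so smallest k = 6-0 = 6.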